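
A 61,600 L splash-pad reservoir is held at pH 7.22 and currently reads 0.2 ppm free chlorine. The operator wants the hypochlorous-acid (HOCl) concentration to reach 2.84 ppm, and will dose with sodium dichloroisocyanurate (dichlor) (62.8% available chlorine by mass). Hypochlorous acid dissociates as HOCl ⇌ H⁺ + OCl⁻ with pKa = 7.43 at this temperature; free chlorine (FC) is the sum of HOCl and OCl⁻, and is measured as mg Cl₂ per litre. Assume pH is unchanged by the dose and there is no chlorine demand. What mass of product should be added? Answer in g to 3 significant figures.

431 g

[OCl⁻]/[HOCl] = 10^(pH − pKa) = 10^(7.22 − 7.43) = 0.6166; fraction as HOCl = 1/(1 + 0.6166) = 0.6186.
Free chlorine required for 2.84 ppm HOCl: 2.84 / 0.6186 = 4.591 ppm.
FC to add: 4.591 − 0.2 = 4.391 mg/L as Cl₂.
Cl₂ equivalent: 4.391 mg/L × 61,600 L = 270.5 g.
Product at 62.8% available Cl: 270.5 / 0.628 = 430.7 g.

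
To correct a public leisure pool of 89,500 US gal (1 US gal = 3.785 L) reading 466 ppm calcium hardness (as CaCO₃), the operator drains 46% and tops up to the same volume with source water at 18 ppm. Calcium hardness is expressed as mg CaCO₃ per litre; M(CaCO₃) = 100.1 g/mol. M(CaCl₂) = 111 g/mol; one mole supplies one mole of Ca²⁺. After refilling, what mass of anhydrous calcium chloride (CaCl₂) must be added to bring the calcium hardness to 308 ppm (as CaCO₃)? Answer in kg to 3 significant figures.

18.1 kg

Volume: 89,500 US gal × 3.785 L/gal = 338,758 L.
After draining 46% and refilling: 466 × 0.54 + 18 × 0.46 = 259.92 ppm.
Deficit to target: 308 − 259.92 = 48.08 mg/L.
As CaCO₃: 48.08 mg/L × 338,758 L = 16,290 g; ÷ 100.1 = 162.7 mol Ca²⁺.
Mass: 162.7 × 111 = 18,060 g.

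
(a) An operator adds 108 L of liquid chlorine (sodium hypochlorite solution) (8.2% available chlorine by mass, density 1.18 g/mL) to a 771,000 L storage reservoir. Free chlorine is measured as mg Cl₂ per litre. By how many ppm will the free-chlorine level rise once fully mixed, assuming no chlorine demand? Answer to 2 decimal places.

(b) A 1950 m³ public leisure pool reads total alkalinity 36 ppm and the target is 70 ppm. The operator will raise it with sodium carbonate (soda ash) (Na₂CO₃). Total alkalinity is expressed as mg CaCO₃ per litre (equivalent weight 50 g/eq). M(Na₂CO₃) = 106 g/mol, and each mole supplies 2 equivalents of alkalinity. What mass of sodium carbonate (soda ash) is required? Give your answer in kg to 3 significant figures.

(a) 13.55 ppm; (b) 70.3 kg

(a) Mass of solution: 108 L × 1000 mL/L × 1.18 g/mL = 127,400 g.
(a) Available chlorine delivered: 127,400 g × 0.082 = 10,450 g as Cl₂.
(a) Concentration rise: 10,450 g / 771,000 L = 13.55 mg/L = 13.55 ppm.

(b) Volume: 1950 m³ = 1,950,000 L.
(b) Alkalinity to add: (70 − 36) = 34 mg/L as CaCO₃ × 1,950,000 L = 66,300 g as CaCO₃.
(b) Equivalents: 66,300 g ÷ 50 g/eq = 1326 eq.
(b) Each mole of Na₂CO₃ supplies 2 eq, so 1326 / 2 = 663 mol.
(b) Mass: 663 mol × 106 g/mol = 70,280 g.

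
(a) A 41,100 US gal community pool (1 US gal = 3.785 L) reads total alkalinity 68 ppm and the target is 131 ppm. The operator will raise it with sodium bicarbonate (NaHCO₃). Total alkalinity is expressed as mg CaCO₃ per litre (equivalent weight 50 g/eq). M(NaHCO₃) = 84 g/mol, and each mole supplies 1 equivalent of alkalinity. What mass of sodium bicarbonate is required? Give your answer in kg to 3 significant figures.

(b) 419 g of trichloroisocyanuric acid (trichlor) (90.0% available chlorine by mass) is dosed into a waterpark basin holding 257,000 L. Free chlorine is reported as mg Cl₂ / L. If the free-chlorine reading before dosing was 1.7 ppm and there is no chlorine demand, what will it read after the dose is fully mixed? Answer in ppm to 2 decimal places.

(a) Volume: 41,100 US gal × 3.785 L/gal = 155,564 L.
(a) Alkalinity to add: (131 − 68) = 63 mg/L as CaCO₃ × 155,564 L = 9801 g as CaCO₃.
(a) Equivalents: 9801 g ÷ 50 g/eq = 196 eq.
(a) NaHCO₃ supplies 1 eq per mole → 196 mol.
(a) Mass: 196 mol × 84 g/mol = 16,460 g.

(b) Available chlorine delivered: 419 g × 0.9 = 377.1 g as Cl₂.
(b) Concentration rise: 377.1 g / 257,000 L = 1.467 mg/L = 1.47 ppm.
(b) Final FC: 1.7 + 1.47 = 3.17 ppm.

(a) 16.5 kg; (b) 3.17 ppm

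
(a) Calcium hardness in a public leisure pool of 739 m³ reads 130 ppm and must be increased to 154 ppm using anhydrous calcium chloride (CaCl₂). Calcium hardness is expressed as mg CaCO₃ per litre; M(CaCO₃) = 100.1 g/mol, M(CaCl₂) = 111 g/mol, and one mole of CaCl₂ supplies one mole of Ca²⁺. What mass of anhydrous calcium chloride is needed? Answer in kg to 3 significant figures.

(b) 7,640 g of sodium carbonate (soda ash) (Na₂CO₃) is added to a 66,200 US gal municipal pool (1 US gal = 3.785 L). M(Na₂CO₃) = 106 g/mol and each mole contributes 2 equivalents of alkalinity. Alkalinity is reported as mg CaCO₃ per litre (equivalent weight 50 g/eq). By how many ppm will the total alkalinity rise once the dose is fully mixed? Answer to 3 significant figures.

(a) Volume: 739 m³ = 739,000 L.
(a) Hardness to add: (154 − 130) = 24 mg/L as CaCO₃ × 739,000 L = 17,740 g as CaCO₃.
(a) Moles of Ca²⁺ (1 mol Ca²⁺ ≡ 1 mol CaCO₃): 17,740 / 100.1 g/mol = 177.2 mol.
(a) Mass of CaCl₂: 177.2 × 111 = 19,670 g.

(b) Volume: 66,200 US gal × 3.785 L/gal = 250,567 L.
(b) Moles of Na₂CO₃: 7,640 g ÷ 106 g/mol = 72.08 mol → 144.2 eq of alkalinity.
(b) As CaCO₃: 144.2 eq × 50 g/eq = 7208 g.
(b) Rise: 7208 g / 250,567 L × 1000 = 28.76 mg/L.

(a) 19.7 kg; (b) 28.8 ppm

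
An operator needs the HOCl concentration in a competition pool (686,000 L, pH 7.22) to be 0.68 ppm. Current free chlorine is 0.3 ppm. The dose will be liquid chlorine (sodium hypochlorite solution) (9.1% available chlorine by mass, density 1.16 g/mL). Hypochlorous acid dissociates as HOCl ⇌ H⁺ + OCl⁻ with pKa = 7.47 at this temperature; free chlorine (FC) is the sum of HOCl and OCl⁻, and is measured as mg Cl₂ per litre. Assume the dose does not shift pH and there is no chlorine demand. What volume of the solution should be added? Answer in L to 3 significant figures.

4.95 L

[OCl⁻]/[HOCl] = 10^(pH − pKa) = 10^(7.22 − 7.47) = 0.5623; fraction as HOCl = 1/(1 + 0.5623) = 0.6401.
Free chlorine required for 0.68 ppm HOCl: 0.68 / 0.6401 = 1.062 ppm.
FC to add: 1.062 − 0.3 = 0.7624 mg/L as Cl₂.
Cl₂ equivalent: 0.7624 mg/L × 686,000 L = 523 g.
Product at 9.1% available Cl: 523 / 0.091 = 5747 g.
Volume: 5747 g ÷ 1.16 g/mL = 4955 mL.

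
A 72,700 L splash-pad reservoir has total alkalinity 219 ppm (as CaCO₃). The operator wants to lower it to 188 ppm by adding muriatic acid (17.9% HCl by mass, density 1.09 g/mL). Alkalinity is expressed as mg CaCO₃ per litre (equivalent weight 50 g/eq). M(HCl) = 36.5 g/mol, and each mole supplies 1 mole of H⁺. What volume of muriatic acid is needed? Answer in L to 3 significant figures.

8.43 L

Alkalinity to neutralize: (219 − 188) = 31 mg/L as CaCO₃ × 72,700 L = 2254 g as CaCO₃.
Equivalents of H⁺ required: 2254 ÷ 50 g/eq = 45.07 eq = 45.07 mol HCl.
Mass of HCl: 45.07 × 36.5 = 1645 g.
Mass of 17.9% solution: 1645 / 0.179 = 9191 g.
Volume: 9191 g ÷ 1.09 g/mL = 8432 mL.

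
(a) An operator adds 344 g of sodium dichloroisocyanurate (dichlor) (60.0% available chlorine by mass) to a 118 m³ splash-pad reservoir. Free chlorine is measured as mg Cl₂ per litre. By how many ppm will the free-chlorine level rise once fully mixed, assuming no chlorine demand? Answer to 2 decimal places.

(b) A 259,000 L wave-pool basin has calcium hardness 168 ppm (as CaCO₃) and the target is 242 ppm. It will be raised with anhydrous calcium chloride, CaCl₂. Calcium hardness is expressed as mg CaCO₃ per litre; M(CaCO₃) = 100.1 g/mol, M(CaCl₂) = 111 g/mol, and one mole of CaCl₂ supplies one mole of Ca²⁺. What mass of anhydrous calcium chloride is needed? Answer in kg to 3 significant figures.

(a) 1.75 ppm; (b) 21.3 kg

(a) Volume: 118 m³ = 118,000 L.
(a) Available chlorine delivered: 344 g × 0.6 = 206.4 g as Cl₂.
(a) Concentration rise: 206.4 g / 118,000 L = 1.749 mg/L = 1.75 ppm.

(b) Hardness to add: (242 − 168) = 74 mg/L as CaCO₃ × 259,000 L = 19,170 g as CaCO₃.
(b) Moles of Ca²⁺ (1 mol Ca²⁺ ≡ 1 mol CaCO₃): 19,170 / 100.1 g/mol = 191.5 mol.
(b) Mass of CaCl₂: 191.5 × 111 = 21,250 g.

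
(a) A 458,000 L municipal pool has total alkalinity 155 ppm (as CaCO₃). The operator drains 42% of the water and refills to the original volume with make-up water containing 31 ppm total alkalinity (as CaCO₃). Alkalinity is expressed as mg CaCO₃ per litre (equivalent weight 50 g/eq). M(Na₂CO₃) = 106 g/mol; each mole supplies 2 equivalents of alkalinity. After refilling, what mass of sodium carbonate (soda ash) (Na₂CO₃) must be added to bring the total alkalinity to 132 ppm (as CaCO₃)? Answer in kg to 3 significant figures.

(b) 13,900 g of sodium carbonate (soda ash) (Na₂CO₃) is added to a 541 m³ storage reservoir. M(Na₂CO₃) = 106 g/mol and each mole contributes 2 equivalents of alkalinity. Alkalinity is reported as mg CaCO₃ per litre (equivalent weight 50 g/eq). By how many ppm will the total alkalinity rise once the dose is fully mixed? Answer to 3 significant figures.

(a) After draining 42% and refilling: 155 × 0.58 + 31 × 0.42 = 102.92 ppm.
(a) Deficit to target: 132 − 102.92 = 29.08 mg/L.
(a) As CaCO₃: 29.08 mg/L × 458,000 L = 13,320 g; ÷ 50 g/eq ÷ 2 = 133.2 mol Na₂CO₃.
(a) Mass: 133.2 × 106 = 14,120 g.

(b) Volume: 541 m³ = 541,000 L.
(b) Moles of Na₂CO₃: 13,900 g ÷ 106 g/mol = 131.1 mol → 262.3 eq of alkalinity.
(b) As CaCO₃: 262.3 eq × 50 g/eq = 13,110 g.
(b) Rise: 13,110 g / 541,000 L × 1000 = 24.24 mg/L.

(a) 14.1 kg; (b) 24.2 ppm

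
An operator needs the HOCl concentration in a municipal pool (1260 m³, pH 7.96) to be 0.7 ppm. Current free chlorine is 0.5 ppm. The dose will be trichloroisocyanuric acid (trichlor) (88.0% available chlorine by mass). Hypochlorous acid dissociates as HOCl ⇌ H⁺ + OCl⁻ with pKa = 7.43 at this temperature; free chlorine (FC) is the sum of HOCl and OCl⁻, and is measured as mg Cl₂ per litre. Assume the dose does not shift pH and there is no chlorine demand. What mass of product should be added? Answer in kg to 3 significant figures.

3.68 kg

Volume: 1260 m³ = 1,260,000 L.
[OCl⁻]/[HOCl] = 10^(pH − pKa) = 10^(7.96 − 7.43) = 3.388; fraction as HOCl = 1/(1 + 3.388) = 0.2279.
Free chlorine required for 0.7 ppm HOCl: 0.7 / 0.2279 = 3.072 ppm.
FC to add: 3.072 − 0.5 = 2.572 mg/L as Cl₂.
Cl₂ equivalent: 2.572 mg/L × 1,260,000 L = 3241 g.
Product at 88.0% available Cl: 3241 / 0.88 = 3683 g.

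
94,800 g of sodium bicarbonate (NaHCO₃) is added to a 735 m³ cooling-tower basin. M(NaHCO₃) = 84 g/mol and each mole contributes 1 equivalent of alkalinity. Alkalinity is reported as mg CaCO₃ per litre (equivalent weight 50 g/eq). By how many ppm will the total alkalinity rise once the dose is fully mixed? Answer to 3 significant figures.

76.8 ppm

Volume: 735 m³ = 735,000 L.
Moles of NaHCO₃: 94,800 g ÷ 84 g/mol = 1129 mol → 1129 eq of alkalinity.
As CaCO₃: 1129 eq × 50 g/eq = 56,430 g.
Rise: 56,430 g / 735,000 L × 1000 = 76.77 mg/L.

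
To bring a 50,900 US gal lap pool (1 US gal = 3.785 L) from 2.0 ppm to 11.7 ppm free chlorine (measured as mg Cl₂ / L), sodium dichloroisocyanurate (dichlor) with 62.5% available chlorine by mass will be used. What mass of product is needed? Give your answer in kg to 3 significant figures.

2.99 kg

Volume: 50,900 US gal × 3.785 L/gal = 192,656 L.
Chlorine deficit: 11.7 − 2.0 = 9.7 ppm = 9.7 mg/L as Cl₂.
Cl₂ equivalent needed: 9.7 mg/L × 192,656 L = 1,869,000 mg = 1869 g.
Product at 62.5% available chlorine: 1869 / 0.625 = 2990 g.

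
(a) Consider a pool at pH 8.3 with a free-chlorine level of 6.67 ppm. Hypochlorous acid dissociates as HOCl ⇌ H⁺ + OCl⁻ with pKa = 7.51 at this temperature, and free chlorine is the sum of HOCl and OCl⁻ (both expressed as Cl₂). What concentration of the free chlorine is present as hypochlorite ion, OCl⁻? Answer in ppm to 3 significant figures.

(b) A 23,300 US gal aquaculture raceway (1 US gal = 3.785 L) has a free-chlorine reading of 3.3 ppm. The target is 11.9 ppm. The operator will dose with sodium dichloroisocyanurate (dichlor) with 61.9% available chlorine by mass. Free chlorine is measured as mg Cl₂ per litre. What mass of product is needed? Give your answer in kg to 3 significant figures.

(a) 5.74 ppm; (b) 1.23 kg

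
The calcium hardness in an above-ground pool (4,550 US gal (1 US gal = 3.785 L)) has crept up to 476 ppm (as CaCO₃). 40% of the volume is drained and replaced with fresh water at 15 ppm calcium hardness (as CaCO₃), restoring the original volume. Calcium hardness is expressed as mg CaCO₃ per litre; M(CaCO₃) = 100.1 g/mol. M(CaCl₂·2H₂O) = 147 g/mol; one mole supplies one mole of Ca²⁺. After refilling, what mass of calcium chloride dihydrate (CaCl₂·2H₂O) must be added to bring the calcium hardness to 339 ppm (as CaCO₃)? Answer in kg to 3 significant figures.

Volume: 4,550 US gal × 3.785 L/gal = 17,222 L.
After draining 40% and refilling: 476 × 0.60 + 15 × 0.40 = 291.6 ppm.
Deficit to target: 339 − 291.6 = 47.4 mg/L.
As CaCO₃: 47.4 mg/L × 17,222 L = 816.3 g; ÷ 100.1 = 8.155 mol Ca²⁺.
Mass: 8.155 × 147 = 1199 g.

1.20 kg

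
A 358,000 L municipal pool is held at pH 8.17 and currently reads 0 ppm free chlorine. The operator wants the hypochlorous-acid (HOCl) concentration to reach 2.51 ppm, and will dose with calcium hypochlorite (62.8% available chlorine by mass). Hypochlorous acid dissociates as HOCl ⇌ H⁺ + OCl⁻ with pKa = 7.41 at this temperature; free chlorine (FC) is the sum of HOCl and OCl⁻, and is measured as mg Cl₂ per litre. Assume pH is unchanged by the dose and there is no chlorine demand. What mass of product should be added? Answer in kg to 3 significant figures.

9.66 kg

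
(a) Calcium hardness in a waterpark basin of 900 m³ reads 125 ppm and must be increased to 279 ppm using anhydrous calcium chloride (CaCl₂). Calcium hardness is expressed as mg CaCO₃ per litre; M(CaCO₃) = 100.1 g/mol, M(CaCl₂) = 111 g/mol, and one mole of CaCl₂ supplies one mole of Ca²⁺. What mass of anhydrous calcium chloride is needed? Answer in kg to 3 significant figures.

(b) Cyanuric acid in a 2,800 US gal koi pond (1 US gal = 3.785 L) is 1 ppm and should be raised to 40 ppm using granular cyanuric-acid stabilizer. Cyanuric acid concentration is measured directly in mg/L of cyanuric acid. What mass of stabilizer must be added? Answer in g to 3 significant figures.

(a) 154 kg; (b) 413 g

(a) Volume: 900 m³ = 900,000 L.
(a) Hardness to add: (279 − 125) = 154 mg/L as CaCO₃ × 900,000 L = 138,600 g as CaCO₃.
(a) Moles of Ca²⁺ (1 mol Ca²⁺ ≡ 1 mol CaCO₃): 138,600 / 100.1 g/mol = 1385 mol.
(a) Mass of CaCl₂: 1385 × 111 = 153,700 g.

(b) Volume: 2,800 US gal × 3.785 L/gal = 10,598 L.
(b) CYA to add: (40 − 1) = 39 mg/L × 10,598 L = 413.3 g cyanuric acid.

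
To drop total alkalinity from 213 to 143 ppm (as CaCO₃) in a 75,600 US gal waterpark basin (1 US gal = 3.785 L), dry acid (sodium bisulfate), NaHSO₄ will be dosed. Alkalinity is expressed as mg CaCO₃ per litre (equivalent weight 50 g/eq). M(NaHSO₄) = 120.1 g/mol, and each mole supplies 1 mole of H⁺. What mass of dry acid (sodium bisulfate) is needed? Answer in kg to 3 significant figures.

Volume: 75,600 US gal × 3.785 L/gal = 286,146 L.
Alkalinity to neutralize: (213 − 143) = 70 mg/L as CaCO₃ × 286,146 L = 20,030 g as CaCO₃.
Equivalents of H⁺ required: 20,030 ÷ 50 g/eq = 400.6 eq = 400.6 mol NaHSO₄.
Mass of NaHSO₄: 400.6 × 120.1 = 48,110 g.

48.1 kg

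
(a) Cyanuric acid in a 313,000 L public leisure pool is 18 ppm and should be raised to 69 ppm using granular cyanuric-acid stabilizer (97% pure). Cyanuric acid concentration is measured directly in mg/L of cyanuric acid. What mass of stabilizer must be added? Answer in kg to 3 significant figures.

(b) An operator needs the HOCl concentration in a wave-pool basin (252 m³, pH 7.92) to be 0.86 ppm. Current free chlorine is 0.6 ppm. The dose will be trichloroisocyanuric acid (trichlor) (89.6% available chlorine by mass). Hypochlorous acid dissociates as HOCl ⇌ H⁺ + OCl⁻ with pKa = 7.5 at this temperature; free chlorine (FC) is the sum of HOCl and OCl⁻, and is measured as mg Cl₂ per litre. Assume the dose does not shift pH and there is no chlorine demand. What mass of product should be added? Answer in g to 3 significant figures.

(a) 16.5 kg; (b) 709 g

(a) CYA to add: (69 − 18) = 51 mg/L × 313,000 L = 15,960 g cyanuric acid.
(a) At 97% purity: 15,960 / 0.97 = 16,460 g product.

(b) Volume: 252 m³ = 252,000 L.
(b) [OCl⁻]/[HOCl] = 10^(pH − pKa) = 10^(7.92 − 7.5) = 2.63; fraction as HOCl = 1/(1 + 2.63) = 0.2755.
(b) Free chlorine required for 0.86 ppm HOCl: 0.86 / 0.2755 = 3.122 ppm.
(b) FC to add: 3.122 − 0.6 = 2.522 mg/L as Cl₂.
(b) Cl₂ equivalent: 2.522 mg/L × 252,000 L = 635.6 g.
(b) Product at 89.6% available Cl: 635.6 / 0.896 = 709.3 g.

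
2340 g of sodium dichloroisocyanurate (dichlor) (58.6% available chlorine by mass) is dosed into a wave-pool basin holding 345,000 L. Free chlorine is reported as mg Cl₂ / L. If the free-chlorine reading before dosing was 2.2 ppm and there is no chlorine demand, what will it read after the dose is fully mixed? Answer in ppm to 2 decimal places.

Available chlorine delivered: 2340 g × 0.586 = 1371 g as Cl₂.
Concentration rise: 1371 g / 345,000 L = 3.975 mg/L = 3.97 ppm.
Final FC: 2.2 + 3.97 = 6.17 ppm.

6.17 ppm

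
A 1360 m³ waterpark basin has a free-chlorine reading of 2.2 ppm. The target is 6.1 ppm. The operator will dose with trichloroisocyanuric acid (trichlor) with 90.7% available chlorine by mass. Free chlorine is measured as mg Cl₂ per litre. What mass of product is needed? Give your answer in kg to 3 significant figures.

5.85 kg

Volume: 1360 m³ = 1,360,000 L.
Chlorine deficit: 6.1 − 2.2 = 3.9 ppm = 3.9 mg/L as Cl₂.
Cl₂ equivalent needed: 3.9 mg/L × 1,360,000 L = 5,304,000 mg = 5304 g.
Product at 90.7% available chlorine: 5304 / 0.907 = 5848 g.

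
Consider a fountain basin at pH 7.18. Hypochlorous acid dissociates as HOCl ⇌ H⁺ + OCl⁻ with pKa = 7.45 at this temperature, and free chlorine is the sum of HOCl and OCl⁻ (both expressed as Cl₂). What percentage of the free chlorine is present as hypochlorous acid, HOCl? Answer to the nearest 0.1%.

[OCl⁻]/[HOCl] = 10^(pH − pKa) = 10^(7.18 − 7.45) = 10^-0.27 = 0.537.
Fraction as HOCl = 1 / (1 + 0.537) = 0.6506.

65.1%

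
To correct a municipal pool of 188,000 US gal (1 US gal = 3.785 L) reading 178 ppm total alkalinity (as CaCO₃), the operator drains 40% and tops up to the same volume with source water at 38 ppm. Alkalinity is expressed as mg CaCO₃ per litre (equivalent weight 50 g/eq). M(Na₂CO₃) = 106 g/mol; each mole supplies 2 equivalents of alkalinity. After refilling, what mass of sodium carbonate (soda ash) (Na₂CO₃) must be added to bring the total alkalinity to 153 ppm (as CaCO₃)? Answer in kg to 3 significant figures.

Volume: 188,000 US gal × 3.785 L/gal = 711,580 L.
After draining 40% and refilling: 178 × 0.60 + 38 × 0.40 = 122 ppm.
Deficit to target: 153 − 122 = 31 mg/L.
As CaCO₃: 31 mg/L × 711,580 L = 22,060 g; ÷ 50 g/eq ÷ 2 = 220.6 mol Na₂CO₃.
Mass: 220.6 × 106 = 23,380 g.

23.4 kg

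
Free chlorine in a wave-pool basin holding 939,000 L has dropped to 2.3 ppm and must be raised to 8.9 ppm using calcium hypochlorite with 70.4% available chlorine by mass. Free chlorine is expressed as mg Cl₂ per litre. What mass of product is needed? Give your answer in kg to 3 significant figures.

8.80 kg

Chlorine deficit: 8.9 − 2.3 = 6.6 ppm = 6.6 mg/L as Cl₂.
Cl₂ equivalent needed: 6.6 mg/L × 939,000 L = 6,197,000 mg = 6197 g.
Product at 70.4% available chlorine: 6197 / 0.704 = 8803 g.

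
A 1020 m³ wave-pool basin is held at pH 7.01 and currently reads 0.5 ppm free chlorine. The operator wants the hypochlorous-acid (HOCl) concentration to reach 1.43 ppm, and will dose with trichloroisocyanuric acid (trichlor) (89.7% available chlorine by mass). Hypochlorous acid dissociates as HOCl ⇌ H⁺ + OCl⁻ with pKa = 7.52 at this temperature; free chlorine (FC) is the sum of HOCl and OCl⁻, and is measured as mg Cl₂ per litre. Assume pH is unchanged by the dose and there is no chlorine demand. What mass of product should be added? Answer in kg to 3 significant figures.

1.56 kg

Volume: 1020 m³ = 1,020,000 L.
[OCl⁻]/[HOCl] = 10^(pH − pKa) = 10^(7.01 − 7.52) = 0.309; fraction as HOCl = 1/(1 + 0.309) = 0.7639.
Free chlorine required for 1.43 ppm HOCl: 1.43 / 0.7639 = 1.872 ppm.
FC to add: 1.872 − 0.5 = 1.372 mg/L as Cl₂.
Cl₂ equivalent: 1.372 mg/L × 1,020,000 L = 1399 g.
Product at 89.7% available Cl: 1399 / 0.897 = 1560 g.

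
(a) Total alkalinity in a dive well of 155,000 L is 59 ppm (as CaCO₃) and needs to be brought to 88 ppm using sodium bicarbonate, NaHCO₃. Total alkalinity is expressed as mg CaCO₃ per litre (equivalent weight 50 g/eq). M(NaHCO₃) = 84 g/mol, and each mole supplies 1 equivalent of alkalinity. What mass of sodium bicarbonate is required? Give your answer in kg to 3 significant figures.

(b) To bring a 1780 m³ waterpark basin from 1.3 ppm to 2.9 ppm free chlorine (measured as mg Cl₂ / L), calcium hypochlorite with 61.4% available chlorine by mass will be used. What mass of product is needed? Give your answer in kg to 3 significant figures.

(a) Alkalinity to add: (88 − 59) = 29 mg/L as CaCO₃ × 155,000 L = 4495 g as CaCO₃.
(a) Equivalents: 4495 g ÷ 50 g/eq = 89.9 eq.
(a) NaHCO₃ supplies 1 eq per mole → 89.9 mol.
(a) Mass: 89.9 mol × 84 g/mol = 7552 g.

(b) Volume: 1780 m³ = 1,780,000 L.
(b) Chlorine deficit: 2.9 − 1.3 = 1.6 ppm = 1.6 mg/L as Cl₂.
(b) Cl₂ equivalent needed: 1.6 mg/L × 1,780,000 L = 2,848,000 mg = 2848 g.
(b) Product at 61.4% available chlorine: 2848 / 0.614 = 4638 g.

(a) 7.55 kg; (b) 4.64 kg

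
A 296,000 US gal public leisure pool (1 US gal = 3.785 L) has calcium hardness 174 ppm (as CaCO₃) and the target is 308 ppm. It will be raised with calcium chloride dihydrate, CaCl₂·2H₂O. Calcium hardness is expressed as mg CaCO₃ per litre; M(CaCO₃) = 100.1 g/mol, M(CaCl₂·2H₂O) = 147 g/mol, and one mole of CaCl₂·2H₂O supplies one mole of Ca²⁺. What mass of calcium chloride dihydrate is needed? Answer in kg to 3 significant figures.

220 kg

Volume: 296,000 US gal × 3.785 L/gal = 1,120,360 L.
Hardness to add: (308 − 174) = 134 mg/L as CaCO₃ × 1,120,360 L = 150,100 g as CaCO₃.
Moles of Ca²⁺ (1 mol Ca²⁺ ≡ 1 mol CaCO₃): 150,100 / 100.1 g/mol = 1500 mol.
Mass of CaCl₂·2H₂O: 1500 × 147 = 220,500 g.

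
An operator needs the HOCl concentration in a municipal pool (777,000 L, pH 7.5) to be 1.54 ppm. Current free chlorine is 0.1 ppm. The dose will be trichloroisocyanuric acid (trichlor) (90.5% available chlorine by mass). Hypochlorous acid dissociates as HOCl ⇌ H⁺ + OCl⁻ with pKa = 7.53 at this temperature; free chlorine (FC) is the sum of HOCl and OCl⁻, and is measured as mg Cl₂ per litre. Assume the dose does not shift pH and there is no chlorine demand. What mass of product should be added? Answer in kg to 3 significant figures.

2.47 kg

[OCl⁻]/[HOCl] = 10^(pH − pKa) = 10^(7.5 − 7.53) = 0.9333; fraction as HOCl = 1/(1 + 0.9333) = 0.5173.
Free chlorine required for 1.54 ppm HOCl: 1.54 / 0.5173 = 2.977 ppm.
FC to add: 2.977 − 0.1 = 2.877 mg/L as Cl₂.
Cl₂ equivalent: 2.877 mg/L × 777,000 L = 2236 g.
Product at 90.5% available Cl: 2236 / 0.905 = 2470 g.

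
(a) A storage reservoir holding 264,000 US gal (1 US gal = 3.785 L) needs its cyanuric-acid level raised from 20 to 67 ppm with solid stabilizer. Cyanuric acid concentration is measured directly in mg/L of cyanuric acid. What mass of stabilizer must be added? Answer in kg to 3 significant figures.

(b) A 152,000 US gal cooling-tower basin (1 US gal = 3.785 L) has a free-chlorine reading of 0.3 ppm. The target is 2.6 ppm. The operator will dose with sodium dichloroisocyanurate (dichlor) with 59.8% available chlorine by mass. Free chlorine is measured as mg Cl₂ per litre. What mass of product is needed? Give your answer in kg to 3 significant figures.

(a) 47.0 kg; (b) 2.21 kg

(a) Volume: 264,000 US gal × 3.785 L/gal = 999,240 L.
(a) CYA to add: (67 − 20) = 47 mg/L × 999,240 L = 46,960 g cyanuric acid.

(b) Volume: 152,000 US gal × 3.785 L/gal = 575,320 L.
(b) Chlorine deficit: 2.6 − 0.3 = 2.3 ppm = 2.3 mg/L as Cl₂.
(b) Cl₂ equivalent needed: 2.3 mg/L × 575,320 L = 1,323,000 mg = 1323 g.
(b) Product at 59.8% available chlorine: 1323 / 0.598 = 2213 g.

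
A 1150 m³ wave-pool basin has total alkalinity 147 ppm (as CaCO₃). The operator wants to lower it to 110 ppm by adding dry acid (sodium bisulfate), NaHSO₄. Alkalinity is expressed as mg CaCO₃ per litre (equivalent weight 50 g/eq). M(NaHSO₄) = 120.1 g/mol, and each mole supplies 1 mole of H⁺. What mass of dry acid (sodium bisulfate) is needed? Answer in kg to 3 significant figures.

Volume: 1150 m³ = 1,150,000 L.
Alkalinity to neutralize: (147 − 110) = 37 mg/L as CaCO₃ × 1,150,000 L = 42,550 g as CaCO₃.
Equivalents of H⁺ required: 42,550 ÷ 50 g/eq = 851 eq = 851 mol NaHSO₄.
Mass of NaHSO₄: 851 × 120.1 = 102,200 g.

102 kg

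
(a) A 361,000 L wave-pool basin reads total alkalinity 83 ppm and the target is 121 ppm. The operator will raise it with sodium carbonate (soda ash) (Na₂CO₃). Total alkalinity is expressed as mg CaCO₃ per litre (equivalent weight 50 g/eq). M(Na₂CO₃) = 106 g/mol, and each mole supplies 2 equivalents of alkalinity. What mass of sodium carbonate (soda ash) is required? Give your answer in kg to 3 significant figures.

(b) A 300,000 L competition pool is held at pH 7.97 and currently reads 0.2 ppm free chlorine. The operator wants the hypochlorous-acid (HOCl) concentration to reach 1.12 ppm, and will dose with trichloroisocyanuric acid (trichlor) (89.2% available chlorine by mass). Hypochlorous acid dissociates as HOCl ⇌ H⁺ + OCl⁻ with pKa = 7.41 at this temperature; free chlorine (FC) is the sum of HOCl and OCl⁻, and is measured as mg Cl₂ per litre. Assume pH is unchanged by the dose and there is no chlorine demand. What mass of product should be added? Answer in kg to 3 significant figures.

(a) 14.5 kg; (b) 1.68 kg

(a) Alkalinity to add: (121 − 83) = 38 mg/L as CaCO₃ × 361,000 L = 13,720 g as CaCO₃.
(a) Equivalents: 13,720 g ÷ 50 g/eq = 274.4 eq.
(a) Each mole of Na₂CO₃ supplies 2 eq, so 274.4 / 2 = 137.2 mol.
(a) Mass: 137.2 mol × 106 g/mol = 14,540 g.

(b) [OCl⁻]/[HOCl] = 10^(pH − pKa) = 10^(7.97 − 7.41) = 3.631; fraction as HOCl = 1/(1 + 3.631) = 0.2159.
(b) Free chlorine required for 1.12 ppm HOCl: 1.12 / 0.2159 = 5.186 ppm.
(b) FC to add: 5.186 − 0.2 = 4.986 mg/L as Cl₂.
(b) Cl₂ equivalent: 4.986 mg/L × 300,000 L = 1496 g.
(b) Product at 89.2% available Cl: 1496 / 0.892 = 1677 g.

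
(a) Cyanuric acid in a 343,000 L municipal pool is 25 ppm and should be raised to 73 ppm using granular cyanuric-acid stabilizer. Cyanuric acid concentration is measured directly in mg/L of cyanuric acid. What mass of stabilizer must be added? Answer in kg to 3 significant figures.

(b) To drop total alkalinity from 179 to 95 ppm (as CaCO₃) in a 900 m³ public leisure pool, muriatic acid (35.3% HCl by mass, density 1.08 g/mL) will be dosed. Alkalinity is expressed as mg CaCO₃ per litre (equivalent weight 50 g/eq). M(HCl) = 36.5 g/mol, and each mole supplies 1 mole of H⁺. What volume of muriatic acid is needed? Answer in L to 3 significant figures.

(a) CYA to add: (73 − 25) = 48 mg/L × 343,000 L = 16,460 g cyanuric acid.

(b) Volume: 900 m³ = 900,000 L.
(b) Alkalinity to neutralize: (179 − 95) = 84 mg/L as CaCO₃ × 900,000 L = 75,600 g as CaCO₃.
(b) Equivalents of H⁺ required: 75,600 ÷ 50 g/eq = 1512 eq = 1512 mol HCl.
(b) Mass of HCl: 1512 × 36.5 = 55,190 g.
(b) Mass of 35.3% solution: 55,190 / 0.353 = 156,300 g.
(b) Volume: 156,300 g ÷ 1.08 g/mL = 144,800 mL.

(a) 16.5 kg; (b) 145 L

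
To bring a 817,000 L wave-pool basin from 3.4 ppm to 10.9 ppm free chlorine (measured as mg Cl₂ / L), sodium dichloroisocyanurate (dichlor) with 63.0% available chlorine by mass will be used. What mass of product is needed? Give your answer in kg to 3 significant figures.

9.73 kg

Chlorine deficit: 10.9 − 3.4 = 7.5 ppm = 7.5 mg/L as Cl₂.
Cl₂ equivalent needed: 7.5 mg/L × 817,000 L = 6,128,000 mg = 6128 g.
Product at 63.0% available chlorine: 6128 / 0.63 = 9726 g.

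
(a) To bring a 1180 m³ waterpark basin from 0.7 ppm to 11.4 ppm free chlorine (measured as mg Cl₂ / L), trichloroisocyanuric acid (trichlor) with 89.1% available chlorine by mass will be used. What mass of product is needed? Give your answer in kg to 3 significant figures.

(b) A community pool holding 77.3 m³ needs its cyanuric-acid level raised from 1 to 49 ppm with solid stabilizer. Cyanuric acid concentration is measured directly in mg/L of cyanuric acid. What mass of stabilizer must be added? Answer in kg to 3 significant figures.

(a) Volume: 1180 m³ = 1,180,000 L.
(a) Chlorine deficit: 11.4 − 0.7 = 10.7 ppm = 10.7 mg/L as Cl₂.
(a) Cl₂ equivalent needed: 10.7 mg/L × 1,180,000 L = 12,630,000 mg = 12,630 g.
(a) Product at 89.1% available chlorine: 12,630 / 0.891 = 14,170 g.

(b) Volume: 77.3 m³ = 77,300 L.
(b) CYA to add: (49 − 1) = 48 mg/L × 77,300 L = 3710 g cyanuric acid.

(a) 14.2 kg; (b) 3.71 kg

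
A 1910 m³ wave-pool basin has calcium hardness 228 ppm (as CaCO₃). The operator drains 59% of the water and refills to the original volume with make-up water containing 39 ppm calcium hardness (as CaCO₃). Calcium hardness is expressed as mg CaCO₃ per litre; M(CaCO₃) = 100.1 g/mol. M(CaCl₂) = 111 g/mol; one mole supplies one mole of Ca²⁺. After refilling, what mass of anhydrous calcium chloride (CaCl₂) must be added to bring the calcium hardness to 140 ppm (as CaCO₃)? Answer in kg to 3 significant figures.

Volume: 1910 m³ = 1,910,000 L.
After draining 59% and refilling: 228 × 0.41 + 39 × 0.59 = 116.49 ppm.
Deficit to target: 140 − 116.49 = 23.51 mg/L.
As CaCO₃: 23.51 mg/L × 1,910,000 L = 44,900 g; ÷ 100.1 = 448.6 mol Ca²⁺.
Mass: 448.6 × 111 = 49,790 g.

49.8 kg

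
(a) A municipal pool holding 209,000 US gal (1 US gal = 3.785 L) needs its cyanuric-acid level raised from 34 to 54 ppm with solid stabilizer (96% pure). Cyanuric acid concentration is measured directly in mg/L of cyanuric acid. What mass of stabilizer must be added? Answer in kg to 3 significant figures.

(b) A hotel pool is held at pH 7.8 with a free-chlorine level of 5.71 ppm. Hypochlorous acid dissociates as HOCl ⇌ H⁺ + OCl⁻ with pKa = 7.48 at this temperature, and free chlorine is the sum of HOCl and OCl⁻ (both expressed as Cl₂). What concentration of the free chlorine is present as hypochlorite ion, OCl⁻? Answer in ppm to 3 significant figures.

(a) 16.5 kg; (b) 3.86 ppm

(a) Volume: 209,000 US gal × 3.785 L/gal = 791,065 L.
(a) CYA to add: (54 − 34) = 20 mg/L × 791,065 L = 15,820 g cyanuric acid.
(a) At 96% purity: 15,820 / 0.96 = 16,480 g product.

(b) [OCl⁻]/[HOCl] = 10^(pH − pKa) = 10^(7.8 − 7.48) = 10^0.32 = 2.089.
(b) Fraction as HOCl = 1 / (1 + 2.089) = 0.3237.
(b) OCl⁻ = (1 − 0.3237) × 5.71 ppm = 3.862 ppm.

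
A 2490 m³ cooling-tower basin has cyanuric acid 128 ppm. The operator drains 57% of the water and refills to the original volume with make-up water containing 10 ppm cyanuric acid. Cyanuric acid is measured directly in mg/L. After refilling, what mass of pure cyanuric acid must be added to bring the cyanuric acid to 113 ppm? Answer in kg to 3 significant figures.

130 kg

Volume: 2490 m³ = 2,490,000 L.
After draining 57% and refilling: 128 × 0.43 + 10 × 0.57 = 60.74 ppm.
Deficit to target: 113 − 60.74 = 52.26 mg/L.
Mass: 52.26 mg/L × 2,490,000 L = 130,100 g cyanuric acid.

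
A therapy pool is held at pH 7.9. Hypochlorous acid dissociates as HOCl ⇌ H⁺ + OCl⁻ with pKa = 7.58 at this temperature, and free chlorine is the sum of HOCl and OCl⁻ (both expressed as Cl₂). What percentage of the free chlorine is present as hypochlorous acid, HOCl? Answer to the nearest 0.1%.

32.4%

[OCl⁻]/[HOCl] = 10^(pH − pKa) = 10^(7.9 − 7.58) = 10^0.32 = 2.089.
Fraction as HOCl = 1 / (1 + 2.089) = 0.3237.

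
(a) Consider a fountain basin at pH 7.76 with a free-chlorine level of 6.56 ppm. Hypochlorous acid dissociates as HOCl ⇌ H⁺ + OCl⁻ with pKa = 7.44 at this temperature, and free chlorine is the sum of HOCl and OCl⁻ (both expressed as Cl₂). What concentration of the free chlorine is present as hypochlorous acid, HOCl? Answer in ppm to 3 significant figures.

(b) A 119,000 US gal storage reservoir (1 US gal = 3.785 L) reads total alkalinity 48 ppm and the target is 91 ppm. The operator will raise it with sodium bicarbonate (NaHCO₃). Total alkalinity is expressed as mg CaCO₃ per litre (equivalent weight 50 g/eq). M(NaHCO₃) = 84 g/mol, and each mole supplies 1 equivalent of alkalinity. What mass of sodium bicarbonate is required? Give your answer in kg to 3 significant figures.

(a) 2.12 ppm; (b) 32.5 kg

(a) [OCl⁻]/[HOCl] = 10^(pH − pKa) = 10^(7.76 − 7.44) = 10^0.32 = 2.089.
(a) Fraction as HOCl = 1 / (1 + 2.089) = 0.3237.
(a) HOCl = 0.3237 × 6.56 ppm = 2.123 ppm.

(b) Volume: 119,000 US gal × 3.785 L/gal = 450,415 L.
(b) Alkalinity to add: (91 − 48) = 43 mg/L as CaCO₃ × 450,415 L = 19,370 g as CaCO₃.
(b) Equivalents: 19,370 g ÷ 50 g/eq = 387.4 eq.
(b) NaHCO₃ supplies 1 eq per mole → 387.4 mol.
(b) Mass: 387.4 mol × 84 g/mol = 32,540 g.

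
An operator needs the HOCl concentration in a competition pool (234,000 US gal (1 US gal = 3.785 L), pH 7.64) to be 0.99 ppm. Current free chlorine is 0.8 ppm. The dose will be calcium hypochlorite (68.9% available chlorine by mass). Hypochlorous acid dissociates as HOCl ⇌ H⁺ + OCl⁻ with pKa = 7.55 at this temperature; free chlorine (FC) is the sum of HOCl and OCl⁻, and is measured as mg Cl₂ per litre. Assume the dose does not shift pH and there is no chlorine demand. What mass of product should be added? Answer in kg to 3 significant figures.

Volume: 234,000 US gal × 3.785 L/gal = 885,690 L.
[OCl⁻]/[HOCl] = 10^(pH − pKa) = 10^(7.64 − 7.55) = 1.23; fraction as HOCl = 1/(1 + 1.23) = 0.4484.
Free chlorine required for 0.99 ppm HOCl: 0.99 / 0.4484 = 2.208 ppm.
FC to add: 2.208 − 0.8 = 1.408 mg/L as Cl₂.
Cl₂ equivalent: 1.408 mg/L × 885,690 L = 1247 g.
Product at 68.9% available Cl: 1247 / 0.689 = 1810 g.

1.81 kg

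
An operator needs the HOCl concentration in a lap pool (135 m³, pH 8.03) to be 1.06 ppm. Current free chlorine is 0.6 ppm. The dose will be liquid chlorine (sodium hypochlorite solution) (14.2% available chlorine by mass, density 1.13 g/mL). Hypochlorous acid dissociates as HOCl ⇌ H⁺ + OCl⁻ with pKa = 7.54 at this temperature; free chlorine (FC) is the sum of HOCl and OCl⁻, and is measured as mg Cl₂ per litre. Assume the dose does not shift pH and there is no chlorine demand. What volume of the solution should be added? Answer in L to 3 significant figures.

Volume: 135 m³ = 135,000 L.
[OCl⁻]/[HOCl] = 10^(pH − pKa) = 10^(8.03 − 7.54) = 3.09; fraction as HOCl = 1/(1 + 3.09) = 0.2445.
Free chlorine required for 1.06 ppm HOCl: 1.06 / 0.2445 = 4.336 ppm.
FC to add: 4.336 − 0.6 = 3.736 mg/L as Cl₂.
Cl₂ equivalent: 3.736 mg/L × 135,000 L = 504.3 g.
Product at 14.2% available Cl: 504.3 / 0.142 = 3552 g.
Volume: 3552 g ÷ 1.13 g/mL = 3143 mL.

3.14 L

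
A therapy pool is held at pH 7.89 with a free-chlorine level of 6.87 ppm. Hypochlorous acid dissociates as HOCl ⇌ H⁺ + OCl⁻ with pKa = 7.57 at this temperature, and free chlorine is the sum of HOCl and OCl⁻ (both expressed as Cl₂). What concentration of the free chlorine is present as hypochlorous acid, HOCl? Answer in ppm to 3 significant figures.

[OCl⁻]/[HOCl] = 10^(pH − pKa) = 10^(7.89 − 7.57) = 10^0.32 = 2.089.
Fraction as HOCl = 1 / (1 + 2.089) = 0.3237.
HOCl = 0.3237 × 6.87 ppm = 2.224 ppm.

2.22 ppm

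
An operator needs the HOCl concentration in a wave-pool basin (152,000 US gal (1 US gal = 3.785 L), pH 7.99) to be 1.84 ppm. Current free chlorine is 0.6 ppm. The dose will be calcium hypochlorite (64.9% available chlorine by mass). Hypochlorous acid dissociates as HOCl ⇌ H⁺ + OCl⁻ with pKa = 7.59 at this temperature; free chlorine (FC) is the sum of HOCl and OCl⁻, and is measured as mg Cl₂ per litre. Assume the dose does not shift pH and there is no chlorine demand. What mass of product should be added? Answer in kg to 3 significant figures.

5.20 kg

Volume: 152,000 US gal × 3.785 L/gal = 575,320 L.
[OCl⁻]/[HOCl] = 10^(pH − pKa) = 10^(7.99 − 7.59) = 2.512; fraction as HOCl = 1/(1 + 2.512) = 0.2847.
Free chlorine required for 1.84 ppm HOCl: 1.84 / 0.2847 = 6.462 ppm.
FC to add: 6.462 − 0.6 = 5.862 mg/L as Cl₂.
Cl₂ equivalent: 5.862 mg/L × 575,320 L = 3372 g.
Product at 64.9% available Cl: 3372 / 0.649 = 5196 g.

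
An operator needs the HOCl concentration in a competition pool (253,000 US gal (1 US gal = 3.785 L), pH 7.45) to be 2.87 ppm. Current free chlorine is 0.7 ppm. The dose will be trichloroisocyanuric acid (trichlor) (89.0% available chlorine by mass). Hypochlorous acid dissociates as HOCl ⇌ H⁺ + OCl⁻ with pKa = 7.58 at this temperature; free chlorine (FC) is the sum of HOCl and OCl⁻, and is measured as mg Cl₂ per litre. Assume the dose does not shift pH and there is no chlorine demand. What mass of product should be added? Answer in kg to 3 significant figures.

4.62 kg

Volume: 253,000 US gal × 3.785 L/gal = 957,605 L.
[OCl⁻]/[HOCl] = 10^(pH − pKa) = 10^(7.45 − 7.58) = 0.7413; fraction as HOCl = 1/(1 + 0.7413) = 0.5743.
Free chlorine required for 2.87 ppm HOCl: 2.87 / 0.5743 = 4.998 ppm.
FC to add: 4.998 − 0.7 = 4.298 mg/L as Cl₂.
Cl₂ equivalent: 4.298 mg/L × 957,605 L = 4115 g.
Product at 89.0% available Cl: 4115 / 0.89 = 4624 g.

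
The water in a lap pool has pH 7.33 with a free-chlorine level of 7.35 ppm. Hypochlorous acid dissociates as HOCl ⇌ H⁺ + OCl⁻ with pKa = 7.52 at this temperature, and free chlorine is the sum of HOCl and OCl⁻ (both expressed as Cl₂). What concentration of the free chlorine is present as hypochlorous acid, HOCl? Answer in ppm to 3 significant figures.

[OCl⁻]/[HOCl] = 10^(pH − pKa) = 10^(7.33 − 7.52) = 10^-0.19 = 0.6457.
Fraction as HOCl = 1 / (1 + 0.6457) = 0.6077.
HOCl = 0.6077 × 7.35 ppm = 4.466 ppm.

4.47 ppm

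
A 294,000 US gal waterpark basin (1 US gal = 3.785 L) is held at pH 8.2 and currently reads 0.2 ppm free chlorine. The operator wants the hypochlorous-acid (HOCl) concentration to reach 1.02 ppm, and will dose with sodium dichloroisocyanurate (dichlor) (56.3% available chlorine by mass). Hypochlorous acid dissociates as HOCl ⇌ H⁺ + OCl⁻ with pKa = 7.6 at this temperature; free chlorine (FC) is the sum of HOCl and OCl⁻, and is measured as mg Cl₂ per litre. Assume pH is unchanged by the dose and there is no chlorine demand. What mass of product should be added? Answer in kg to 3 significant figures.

9.65 kg

Volume: 294,000 US gal × 3.785 L/gal = 1,112,790 L.
[OCl⁻]/[HOCl] = 10^(pH − pKa) = 10^(8.2 − 7.6) = 3.981; fraction as HOCl = 1/(1 + 3.981) = 0.2008.
Free chlorine required for 1.02 ppm HOCl: 1.02 / 0.2008 = 5.081 ppm.
FC to add: 5.081 − 0.2 = 4.881 mg/L as Cl₂.
Cl₂ equivalent: 4.881 mg/L × 1,112,790 L = 5431 g.
Product at 56.3% available Cl: 5431 / 0.563 = 9647 g.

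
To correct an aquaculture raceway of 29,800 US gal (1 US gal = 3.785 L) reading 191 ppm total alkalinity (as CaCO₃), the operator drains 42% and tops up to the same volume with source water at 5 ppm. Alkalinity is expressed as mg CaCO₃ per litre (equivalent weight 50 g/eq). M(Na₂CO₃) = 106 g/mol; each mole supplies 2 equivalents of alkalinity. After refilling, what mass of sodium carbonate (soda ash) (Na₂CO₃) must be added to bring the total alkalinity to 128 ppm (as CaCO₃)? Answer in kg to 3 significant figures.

1.81 kg

Volume: 29,800 US gal × 3.785 L/gal = 112,793 L.
After draining 42% and refilling: 191 × 0.58 + 5 × 0.42 = 112.88 ppm.
Deficit to target: 128 − 112.88 = 15.12 mg/L.
As CaCO₃: 15.12 mg/L × 112,793 L = 1705 g; ÷ 50 g/eq ÷ 2 = 17.05 mol Na₂CO₃.
Mass: 17.05 × 106 = 1808 g.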